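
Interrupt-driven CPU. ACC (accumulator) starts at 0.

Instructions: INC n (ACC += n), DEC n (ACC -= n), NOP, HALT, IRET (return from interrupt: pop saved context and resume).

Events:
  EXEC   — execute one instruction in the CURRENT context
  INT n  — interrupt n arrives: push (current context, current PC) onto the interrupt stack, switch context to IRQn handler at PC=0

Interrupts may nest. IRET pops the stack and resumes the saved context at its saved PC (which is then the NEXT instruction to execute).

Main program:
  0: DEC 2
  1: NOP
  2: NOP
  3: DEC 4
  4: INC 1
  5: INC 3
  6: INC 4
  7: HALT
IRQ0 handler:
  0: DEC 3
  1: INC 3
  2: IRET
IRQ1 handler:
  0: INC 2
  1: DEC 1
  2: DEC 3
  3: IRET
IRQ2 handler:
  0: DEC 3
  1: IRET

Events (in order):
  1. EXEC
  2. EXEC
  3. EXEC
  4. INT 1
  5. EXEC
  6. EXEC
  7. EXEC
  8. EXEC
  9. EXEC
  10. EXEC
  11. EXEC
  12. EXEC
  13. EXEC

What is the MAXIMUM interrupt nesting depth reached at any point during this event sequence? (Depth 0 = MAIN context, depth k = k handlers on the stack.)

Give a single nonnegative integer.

Answer: 1

Derivation:
Event 1 (EXEC): [MAIN] PC=0: DEC 2 -> ACC=-2 [depth=0]
Event 2 (EXEC): [MAIN] PC=1: NOP [depth=0]
Event 3 (EXEC): [MAIN] PC=2: NOP [depth=0]
Event 4 (INT 1): INT 1 arrives: push (MAIN, PC=3), enter IRQ1 at PC=0 (depth now 1) [depth=1]
Event 5 (EXEC): [IRQ1] PC=0: INC 2 -> ACC=0 [depth=1]
Event 6 (EXEC): [IRQ1] PC=1: DEC 1 -> ACC=-1 [depth=1]
Event 7 (EXEC): [IRQ1] PC=2: DEC 3 -> ACC=-4 [depth=1]
Event 8 (EXEC): [IRQ1] PC=3: IRET -> resume MAIN at PC=3 (depth now 0) [depth=0]
Event 9 (EXEC): [MAIN] PC=3: DEC 4 -> ACC=-8 [depth=0]
Event 10 (EXEC): [MAIN] PC=4: INC 1 -> ACC=-7 [depth=0]
Event 11 (EXEC): [MAIN] PC=5: INC 3 -> ACC=-4 [depth=0]
Event 12 (EXEC): [MAIN] PC=6: INC 4 -> ACC=0 [depth=0]
Event 13 (EXEC): [MAIN] PC=7: HALT [depth=0]
Max depth observed: 1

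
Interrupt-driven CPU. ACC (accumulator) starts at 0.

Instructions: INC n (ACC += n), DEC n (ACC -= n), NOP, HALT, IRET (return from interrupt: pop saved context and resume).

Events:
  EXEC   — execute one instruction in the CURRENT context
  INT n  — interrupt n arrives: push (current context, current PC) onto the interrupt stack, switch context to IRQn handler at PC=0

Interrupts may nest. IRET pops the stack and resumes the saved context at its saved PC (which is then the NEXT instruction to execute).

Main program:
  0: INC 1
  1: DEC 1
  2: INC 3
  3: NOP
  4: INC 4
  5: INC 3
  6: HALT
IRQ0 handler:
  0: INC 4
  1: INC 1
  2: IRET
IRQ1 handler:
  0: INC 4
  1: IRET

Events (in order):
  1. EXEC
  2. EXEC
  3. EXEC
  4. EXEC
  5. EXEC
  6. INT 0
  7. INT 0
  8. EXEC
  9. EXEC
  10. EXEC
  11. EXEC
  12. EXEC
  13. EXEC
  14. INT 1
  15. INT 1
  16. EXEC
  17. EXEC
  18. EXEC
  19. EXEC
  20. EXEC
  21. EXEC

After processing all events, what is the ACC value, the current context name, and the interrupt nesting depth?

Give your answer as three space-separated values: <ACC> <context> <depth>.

Event 1 (EXEC): [MAIN] PC=0: INC 1 -> ACC=1
Event 2 (EXEC): [MAIN] PC=1: DEC 1 -> ACC=0
Event 3 (EXEC): [MAIN] PC=2: INC 3 -> ACC=3
Event 4 (EXEC): [MAIN] PC=3: NOP
Event 5 (EXEC): [MAIN] PC=4: INC 4 -> ACC=7
Event 6 (INT 0): INT 0 arrives: push (MAIN, PC=5), enter IRQ0 at PC=0 (depth now 1)
Event 7 (INT 0): INT 0 arrives: push (IRQ0, PC=0), enter IRQ0 at PC=0 (depth now 2)
Event 8 (EXEC): [IRQ0] PC=0: INC 4 -> ACC=11
Event 9 (EXEC): [IRQ0] PC=1: INC 1 -> ACC=12
Event 10 (EXEC): [IRQ0] PC=2: IRET -> resume IRQ0 at PC=0 (depth now 1)
Event 11 (EXEC): [IRQ0] PC=0: INC 4 -> ACC=16
Event 12 (EXEC): [IRQ0] PC=1: INC 1 -> ACC=17
Event 13 (EXEC): [IRQ0] PC=2: IRET -> resume MAIN at PC=5 (depth now 0)
Event 14 (INT 1): INT 1 arrives: push (MAIN, PC=5), enter IRQ1 at PC=0 (depth now 1)
Event 15 (INT 1): INT 1 arrives: push (IRQ1, PC=0), enter IRQ1 at PC=0 (depth now 2)
Event 16 (EXEC): [IRQ1] PC=0: INC 4 -> ACC=21
Event 17 (EXEC): [IRQ1] PC=1: IRET -> resume IRQ1 at PC=0 (depth now 1)
Event 18 (EXEC): [IRQ1] PC=0: INC 4 -> ACC=25
Event 19 (EXEC): [IRQ1] PC=1: IRET -> resume MAIN at PC=5 (depth now 0)
Event 20 (EXEC): [MAIN] PC=5: INC 3 -> ACC=28
Event 21 (EXEC): [MAIN] PC=6: HALT

Answer: 28 MAIN 0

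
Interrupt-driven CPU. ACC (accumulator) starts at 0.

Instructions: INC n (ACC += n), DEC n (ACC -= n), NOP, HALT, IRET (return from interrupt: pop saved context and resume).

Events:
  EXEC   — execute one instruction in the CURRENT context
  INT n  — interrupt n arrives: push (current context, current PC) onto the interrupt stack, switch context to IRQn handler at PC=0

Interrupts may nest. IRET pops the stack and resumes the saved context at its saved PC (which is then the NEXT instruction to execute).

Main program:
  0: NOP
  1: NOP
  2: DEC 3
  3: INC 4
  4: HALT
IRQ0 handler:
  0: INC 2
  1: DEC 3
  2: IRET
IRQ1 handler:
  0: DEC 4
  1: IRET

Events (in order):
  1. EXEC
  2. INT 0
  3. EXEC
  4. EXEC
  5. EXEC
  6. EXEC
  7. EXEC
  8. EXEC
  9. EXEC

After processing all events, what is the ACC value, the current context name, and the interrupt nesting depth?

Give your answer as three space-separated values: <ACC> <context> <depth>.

Event 1 (EXEC): [MAIN] PC=0: NOP
Event 2 (INT 0): INT 0 arrives: push (MAIN, PC=1), enter IRQ0 at PC=0 (depth now 1)
Event 3 (EXEC): [IRQ0] PC=0: INC 2 -> ACC=2
Event 4 (EXEC): [IRQ0] PC=1: DEC 3 -> ACC=-1
Event 5 (EXEC): [IRQ0] PC=2: IRET -> resume MAIN at PC=1 (depth now 0)
Event 6 (EXEC): [MAIN] PC=1: NOP
Event 7 (EXEC): [MAIN] PC=2: DEC 3 -> ACC=-4
Event 8 (EXEC): [MAIN] PC=3: INC 4 -> ACC=0
Event 9 (EXEC): [MAIN] PC=4: HALT

Answer: 0 MAIN 0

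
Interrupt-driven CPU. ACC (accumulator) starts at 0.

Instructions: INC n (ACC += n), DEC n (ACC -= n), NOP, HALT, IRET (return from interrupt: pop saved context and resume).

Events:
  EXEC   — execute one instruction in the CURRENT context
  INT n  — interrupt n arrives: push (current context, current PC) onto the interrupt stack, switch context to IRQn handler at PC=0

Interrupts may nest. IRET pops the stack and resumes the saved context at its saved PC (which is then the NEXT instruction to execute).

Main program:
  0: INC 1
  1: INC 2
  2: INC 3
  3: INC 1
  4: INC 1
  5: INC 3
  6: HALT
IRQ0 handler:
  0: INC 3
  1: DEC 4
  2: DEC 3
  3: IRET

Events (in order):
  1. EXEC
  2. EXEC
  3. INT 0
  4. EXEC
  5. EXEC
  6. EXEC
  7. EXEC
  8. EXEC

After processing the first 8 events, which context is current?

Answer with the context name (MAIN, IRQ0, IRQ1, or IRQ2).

Answer: MAIN

Derivation:
Event 1 (EXEC): [MAIN] PC=0: INC 1 -> ACC=1
Event 2 (EXEC): [MAIN] PC=1: INC 2 -> ACC=3
Event 3 (INT 0): INT 0 arrives: push (MAIN, PC=2), enter IRQ0 at PC=0 (depth now 1)
Event 4 (EXEC): [IRQ0] PC=0: INC 3 -> ACC=6
Event 5 (EXEC): [IRQ0] PC=1: DEC 4 -> ACC=2
Event 6 (EXEC): [IRQ0] PC=2: DEC 3 -> ACC=-1
Event 7 (EXEC): [IRQ0] PC=3: IRET -> resume MAIN at PC=2 (depth now 0)
Event 8 (EXEC): [MAIN] PC=2: INC 3 -> ACC=2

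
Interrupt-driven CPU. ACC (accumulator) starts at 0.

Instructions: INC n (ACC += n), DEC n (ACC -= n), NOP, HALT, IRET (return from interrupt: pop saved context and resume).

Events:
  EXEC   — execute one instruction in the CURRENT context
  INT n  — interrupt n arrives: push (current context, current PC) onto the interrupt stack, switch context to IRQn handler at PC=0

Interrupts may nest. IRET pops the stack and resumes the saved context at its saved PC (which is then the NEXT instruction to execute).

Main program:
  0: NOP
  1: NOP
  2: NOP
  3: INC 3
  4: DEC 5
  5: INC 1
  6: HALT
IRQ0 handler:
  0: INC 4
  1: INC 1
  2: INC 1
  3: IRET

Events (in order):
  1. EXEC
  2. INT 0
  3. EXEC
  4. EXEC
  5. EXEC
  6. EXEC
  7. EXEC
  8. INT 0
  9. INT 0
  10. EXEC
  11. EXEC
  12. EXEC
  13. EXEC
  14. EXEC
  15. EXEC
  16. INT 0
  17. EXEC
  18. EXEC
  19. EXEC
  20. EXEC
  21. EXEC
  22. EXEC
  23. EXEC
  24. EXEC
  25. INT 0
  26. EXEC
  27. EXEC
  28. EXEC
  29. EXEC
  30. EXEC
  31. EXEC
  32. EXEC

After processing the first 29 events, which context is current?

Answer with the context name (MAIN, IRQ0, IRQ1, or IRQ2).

Answer: MAIN

Derivation:
Event 1 (EXEC): [MAIN] PC=0: NOP
Event 2 (INT 0): INT 0 arrives: push (MAIN, PC=1), enter IRQ0 at PC=0 (depth now 1)
Event 3 (EXEC): [IRQ0] PC=0: INC 4 -> ACC=4
Event 4 (EXEC): [IRQ0] PC=1: INC 1 -> ACC=5
Event 5 (EXEC): [IRQ0] PC=2: INC 1 -> ACC=6
Event 6 (EXEC): [IRQ0] PC=3: IRET -> resume MAIN at PC=1 (depth now 0)
Event 7 (EXEC): [MAIN] PC=1: NOP
Event 8 (INT 0): INT 0 arrives: push (MAIN, PC=2), enter IRQ0 at PC=0 (depth now 1)
Event 9 (INT 0): INT 0 arrives: push (IRQ0, PC=0), enter IRQ0 at PC=0 (depth now 2)
Event 10 (EXEC): [IRQ0] PC=0: INC 4 -> ACC=10
Event 11 (EXEC): [IRQ0] PC=1: INC 1 -> ACC=11
Event 12 (EXEC): [IRQ0] PC=2: INC 1 -> ACC=12
Event 13 (EXEC): [IRQ0] PC=3: IRET -> resume IRQ0 at PC=0 (depth now 1)
Event 14 (EXEC): [IRQ0] PC=0: INC 4 -> ACC=16
Event 15 (EXEC): [IRQ0] PC=1: INC 1 -> ACC=17
Event 16 (INT 0): INT 0 arrives: push (IRQ0, PC=2), enter IRQ0 at PC=0 (depth now 2)
Event 17 (EXEC): [IRQ0] PC=0: INC 4 -> ACC=21
Event 18 (EXEC): [IRQ0] PC=1: INC 1 -> ACC=22
Event 19 (EXEC): [IRQ0] PC=2: INC 1 -> ACC=23
Event 20 (EXEC): [IRQ0] PC=3: IRET -> resume IRQ0 at PC=2 (depth now 1)
Event 21 (EXEC): [IRQ0] PC=2: INC 1 -> ACC=24
Event 22 (EXEC): [IRQ0] PC=3: IRET -> resume MAIN at PC=2 (depth now 0)
Event 23 (EXEC): [MAIN] PC=2: NOP
Event 24 (EXEC): [MAIN] PC=3: INC 3 -> ACC=27
Event 25 (INT 0): INT 0 arrives: push (MAIN, PC=4), enter IRQ0 at PC=0 (depth now 1)
Event 26 (EXEC): [IRQ0] PC=0: INC 4 -> ACC=31
Event 27 (EXEC): [IRQ0] PC=1: INC 1 -> ACC=32
Event 28 (EXEC): [IRQ0] PC=2: INC 1 -> ACC=33
Event 29 (EXEC): [IRQ0] PC=3: IRET -> resume MAIN at PC=4 (depth now 0)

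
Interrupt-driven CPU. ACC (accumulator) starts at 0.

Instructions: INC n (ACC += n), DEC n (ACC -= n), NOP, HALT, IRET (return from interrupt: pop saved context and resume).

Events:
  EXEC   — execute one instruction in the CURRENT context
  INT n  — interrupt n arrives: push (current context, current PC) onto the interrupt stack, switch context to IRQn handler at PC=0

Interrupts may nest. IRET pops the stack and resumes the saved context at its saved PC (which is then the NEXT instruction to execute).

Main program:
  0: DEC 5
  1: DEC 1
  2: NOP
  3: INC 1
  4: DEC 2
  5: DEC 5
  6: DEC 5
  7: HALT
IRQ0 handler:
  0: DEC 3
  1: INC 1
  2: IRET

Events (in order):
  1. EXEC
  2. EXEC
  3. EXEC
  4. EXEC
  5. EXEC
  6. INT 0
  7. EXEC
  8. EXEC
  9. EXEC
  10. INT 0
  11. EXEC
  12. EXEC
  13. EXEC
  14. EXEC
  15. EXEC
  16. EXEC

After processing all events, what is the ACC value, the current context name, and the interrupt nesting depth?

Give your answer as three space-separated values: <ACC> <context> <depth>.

Event 1 (EXEC): [MAIN] PC=0: DEC 5 -> ACC=-5
Event 2 (EXEC): [MAIN] PC=1: DEC 1 -> ACC=-6
Event 3 (EXEC): [MAIN] PC=2: NOP
Event 4 (EXEC): [MAIN] PC=3: INC 1 -> ACC=-5
Event 5 (EXEC): [MAIN] PC=4: DEC 2 -> ACC=-7
Event 6 (INT 0): INT 0 arrives: push (MAIN, PC=5), enter IRQ0 at PC=0 (depth now 1)
Event 7 (EXEC): [IRQ0] PC=0: DEC 3 -> ACC=-10
Event 8 (EXEC): [IRQ0] PC=1: INC 1 -> ACC=-9
Event 9 (EXEC): [IRQ0] PC=2: IRET -> resume MAIN at PC=5 (depth now 0)
Event 10 (INT 0): INT 0 arrives: push (MAIN, PC=5), enter IRQ0 at PC=0 (depth now 1)
Event 11 (EXEC): [IRQ0] PC=0: DEC 3 -> ACC=-12
Event 12 (EXEC): [IRQ0] PC=1: INC 1 -> ACC=-11
Event 13 (EXEC): [IRQ0] PC=2: IRET -> resume MAIN at PC=5 (depth now 0)
Event 14 (EXEC): [MAIN] PC=5: DEC 5 -> ACC=-16
Event 15 (EXEC): [MAIN] PC=6: DEC 5 -> ACC=-21
Event 16 (EXEC): [MAIN] PC=7: HALT

Answer: -21 MAIN 0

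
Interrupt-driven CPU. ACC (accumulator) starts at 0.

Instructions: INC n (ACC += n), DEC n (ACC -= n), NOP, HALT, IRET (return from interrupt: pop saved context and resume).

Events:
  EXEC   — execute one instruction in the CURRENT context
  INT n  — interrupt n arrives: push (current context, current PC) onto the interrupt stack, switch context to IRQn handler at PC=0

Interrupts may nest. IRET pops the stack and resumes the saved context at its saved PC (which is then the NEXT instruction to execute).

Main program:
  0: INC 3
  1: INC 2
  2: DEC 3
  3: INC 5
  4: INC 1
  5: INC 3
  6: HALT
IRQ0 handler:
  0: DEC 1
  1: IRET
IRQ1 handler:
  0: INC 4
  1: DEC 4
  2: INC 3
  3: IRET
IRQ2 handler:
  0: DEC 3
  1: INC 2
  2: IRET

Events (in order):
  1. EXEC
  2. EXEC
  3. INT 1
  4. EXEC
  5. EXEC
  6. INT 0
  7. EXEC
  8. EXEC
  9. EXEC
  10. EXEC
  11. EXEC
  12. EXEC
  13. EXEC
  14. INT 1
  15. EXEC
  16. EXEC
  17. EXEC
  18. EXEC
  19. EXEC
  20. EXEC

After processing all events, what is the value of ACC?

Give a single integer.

Event 1 (EXEC): [MAIN] PC=0: INC 3 -> ACC=3
Event 2 (EXEC): [MAIN] PC=1: INC 2 -> ACC=5
Event 3 (INT 1): INT 1 arrives: push (MAIN, PC=2), enter IRQ1 at PC=0 (depth now 1)
Event 4 (EXEC): [IRQ1] PC=0: INC 4 -> ACC=9
Event 5 (EXEC): [IRQ1] PC=1: DEC 4 -> ACC=5
Event 6 (INT 0): INT 0 arrives: push (IRQ1, PC=2), enter IRQ0 at PC=0 (depth now 2)
Event 7 (EXEC): [IRQ0] PC=0: DEC 1 -> ACC=4
Event 8 (EXEC): [IRQ0] PC=1: IRET -> resume IRQ1 at PC=2 (depth now 1)
Event 9 (EXEC): [IRQ1] PC=2: INC 3 -> ACC=7
Event 10 (EXEC): [IRQ1] PC=3: IRET -> resume MAIN at PC=2 (depth now 0)
Event 11 (EXEC): [MAIN] PC=2: DEC 3 -> ACC=4
Event 12 (EXEC): [MAIN] PC=3: INC 5 -> ACC=9
Event 13 (EXEC): [MAIN] PC=4: INC 1 -> ACC=10
Event 14 (INT 1): INT 1 arrives: push (MAIN, PC=5), enter IRQ1 at PC=0 (depth now 1)
Event 15 (EXEC): [IRQ1] PC=0: INC 4 -> ACC=14
Event 16 (EXEC): [IRQ1] PC=1: DEC 4 -> ACC=10
Event 17 (EXEC): [IRQ1] PC=2: INC 3 -> ACC=13
Event 18 (EXEC): [IRQ1] PC=3: IRET -> resume MAIN at PC=5 (depth now 0)
Event 19 (EXEC): [MAIN] PC=5: INC 3 -> ACC=16
Event 20 (EXEC): [MAIN] PC=6: HALT

Answer: 16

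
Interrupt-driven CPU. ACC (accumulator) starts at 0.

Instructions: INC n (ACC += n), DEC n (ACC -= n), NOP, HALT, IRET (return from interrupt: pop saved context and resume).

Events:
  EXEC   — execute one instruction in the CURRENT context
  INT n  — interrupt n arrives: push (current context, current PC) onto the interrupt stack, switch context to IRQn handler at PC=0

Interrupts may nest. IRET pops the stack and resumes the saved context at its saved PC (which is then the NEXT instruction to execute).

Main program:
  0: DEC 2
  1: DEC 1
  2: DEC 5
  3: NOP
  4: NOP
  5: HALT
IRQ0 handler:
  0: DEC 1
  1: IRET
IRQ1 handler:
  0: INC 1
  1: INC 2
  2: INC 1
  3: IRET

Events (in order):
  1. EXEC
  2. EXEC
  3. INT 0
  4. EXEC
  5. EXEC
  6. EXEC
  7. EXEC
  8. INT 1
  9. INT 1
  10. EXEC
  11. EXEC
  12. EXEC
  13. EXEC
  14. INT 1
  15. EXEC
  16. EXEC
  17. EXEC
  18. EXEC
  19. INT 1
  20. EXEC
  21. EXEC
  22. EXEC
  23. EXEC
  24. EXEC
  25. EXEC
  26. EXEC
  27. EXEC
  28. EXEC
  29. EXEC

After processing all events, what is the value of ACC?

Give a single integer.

Event 1 (EXEC): [MAIN] PC=0: DEC 2 -> ACC=-2
Event 2 (EXEC): [MAIN] PC=1: DEC 1 -> ACC=-3
Event 3 (INT 0): INT 0 arrives: push (MAIN, PC=2), enter IRQ0 at PC=0 (depth now 1)
Event 4 (EXEC): [IRQ0] PC=0: DEC 1 -> ACC=-4
Event 5 (EXEC): [IRQ0] PC=1: IRET -> resume MAIN at PC=2 (depth now 0)
Event 6 (EXEC): [MAIN] PC=2: DEC 5 -> ACC=-9
Event 7 (EXEC): [MAIN] PC=3: NOP
Event 8 (INT 1): INT 1 arrives: push (MAIN, PC=4), enter IRQ1 at PC=0 (depth now 1)
Event 9 (INT 1): INT 1 arrives: push (IRQ1, PC=0), enter IRQ1 at PC=0 (depth now 2)
Event 10 (EXEC): [IRQ1] PC=0: INC 1 -> ACC=-8
Event 11 (EXEC): [IRQ1] PC=1: INC 2 -> ACC=-6
Event 12 (EXEC): [IRQ1] PC=2: INC 1 -> ACC=-5
Event 13 (EXEC): [IRQ1] PC=3: IRET -> resume IRQ1 at PC=0 (depth now 1)
Event 14 (INT 1): INT 1 arrives: push (IRQ1, PC=0), enter IRQ1 at PC=0 (depth now 2)
Event 15 (EXEC): [IRQ1] PC=0: INC 1 -> ACC=-4
Event 16 (EXEC): [IRQ1] PC=1: INC 2 -> ACC=-2
Event 17 (EXEC): [IRQ1] PC=2: INC 1 -> ACC=-1
Event 18 (EXEC): [IRQ1] PC=3: IRET -> resume IRQ1 at PC=0 (depth now 1)
Event 19 (INT 1): INT 1 arrives: push (IRQ1, PC=0), enter IRQ1 at PC=0 (depth now 2)
Event 20 (EXEC): [IRQ1] PC=0: INC 1 -> ACC=0
Event 21 (EXEC): [IRQ1] PC=1: INC 2 -> ACC=2
Event 22 (EXEC): [IRQ1] PC=2: INC 1 -> ACC=3
Event 23 (EXEC): [IRQ1] PC=3: IRET -> resume IRQ1 at PC=0 (depth now 1)
Event 24 (EXEC): [IRQ1] PC=0: INC 1 -> ACC=4
Event 25 (EXEC): [IRQ1] PC=1: INC 2 -> ACC=6
Event 26 (EXEC): [IRQ1] PC=2: INC 1 -> ACC=7
Event 27 (EXEC): [IRQ1] PC=3: IRET -> resume MAIN at PC=4 (depth now 0)
Event 28 (EXEC): [MAIN] PC=4: NOP
Event 29 (EXEC): [MAIN] PC=5: HALT

Answer: 7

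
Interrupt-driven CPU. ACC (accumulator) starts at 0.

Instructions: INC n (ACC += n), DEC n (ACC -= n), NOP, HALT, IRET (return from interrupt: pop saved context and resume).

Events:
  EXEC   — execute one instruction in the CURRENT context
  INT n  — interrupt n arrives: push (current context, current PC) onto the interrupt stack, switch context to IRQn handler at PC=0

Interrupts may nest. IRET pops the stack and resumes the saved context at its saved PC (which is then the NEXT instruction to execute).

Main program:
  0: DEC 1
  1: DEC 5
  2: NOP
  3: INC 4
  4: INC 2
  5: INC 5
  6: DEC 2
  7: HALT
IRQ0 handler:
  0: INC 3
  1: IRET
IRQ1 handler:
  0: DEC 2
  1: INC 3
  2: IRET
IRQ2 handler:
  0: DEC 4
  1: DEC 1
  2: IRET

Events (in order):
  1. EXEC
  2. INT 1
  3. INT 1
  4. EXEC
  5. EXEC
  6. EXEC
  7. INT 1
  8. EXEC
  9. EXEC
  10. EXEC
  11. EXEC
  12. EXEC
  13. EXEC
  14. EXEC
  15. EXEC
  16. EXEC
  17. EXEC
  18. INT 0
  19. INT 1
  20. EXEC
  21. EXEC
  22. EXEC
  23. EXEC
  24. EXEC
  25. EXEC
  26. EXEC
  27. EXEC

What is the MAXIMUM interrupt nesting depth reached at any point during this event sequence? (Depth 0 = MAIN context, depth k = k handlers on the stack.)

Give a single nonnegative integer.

Answer: 2

Derivation:
Event 1 (EXEC): [MAIN] PC=0: DEC 1 -> ACC=-1 [depth=0]
Event 2 (INT 1): INT 1 arrives: push (MAIN, PC=1), enter IRQ1 at PC=0 (depth now 1) [depth=1]
Event 3 (INT 1): INT 1 arrives: push (IRQ1, PC=0), enter IRQ1 at PC=0 (depth now 2) [depth=2]
Event 4 (EXEC): [IRQ1] PC=0: DEC 2 -> ACC=-3 [depth=2]
Event 5 (EXEC): [IRQ1] PC=1: INC 3 -> ACC=0 [depth=2]
Event 6 (EXEC): [IRQ1] PC=2: IRET -> resume IRQ1 at PC=0 (depth now 1) [depth=1]
Event 7 (INT 1): INT 1 arrives: push (IRQ1, PC=0), enter IRQ1 at PC=0 (depth now 2) [depth=2]
Event 8 (EXEC): [IRQ1] PC=0: DEC 2 -> ACC=-2 [depth=2]
Event 9 (EXEC): [IRQ1] PC=1: INC 3 -> ACC=1 [depth=2]
Event 10 (EXEC): [IRQ1] PC=2: IRET -> resume IRQ1 at PC=0 (depth now 1) [depth=1]
Event 11 (EXEC): [IRQ1] PC=0: DEC 2 -> ACC=-1 [depth=1]
Event 12 (EXEC): [IRQ1] PC=1: INC 3 -> ACC=2 [depth=1]
Event 13 (EXEC): [IRQ1] PC=2: IRET -> resume MAIN at PC=1 (depth now 0) [depth=0]
Event 14 (EXEC): [MAIN] PC=1: DEC 5 -> ACC=-3 [depth=0]
Event 15 (EXEC): [MAIN] PC=2: NOP [depth=0]
Event 16 (EXEC): [MAIN] PC=3: INC 4 -> ACC=1 [depth=0]
Event 17 (EXEC): [MAIN] PC=4: INC 2 -> ACC=3 [depth=0]
Event 18 (INT 0): INT 0 arrives: push (MAIN, PC=5), enter IRQ0 at PC=0 (depth now 1) [depth=1]
Event 19 (INT 1): INT 1 arrives: push (IRQ0, PC=0), enter IRQ1 at PC=0 (depth now 2) [depth=2]
Event 20 (EXEC): [IRQ1] PC=0: DEC 2 -> ACC=1 [depth=2]
Event 21 (EXEC): [IRQ1] PC=1: INC 3 -> ACC=4 [depth=2]
Event 22 (EXEC): [IRQ1] PC=2: IRET -> resume IRQ0 at PC=0 (depth now 1) [depth=1]
Event 23 (EXEC): [IRQ0] PC=0: INC 3 -> ACC=7 [depth=1]
Event 24 (EXEC): [IRQ0] PC=1: IRET -> resume MAIN at PC=5 (depth now 0) [depth=0]
Event 25 (EXEC): [MAIN] PC=5: INC 5 -> ACC=12 [depth=0]
Event 26 (EXEC): [MAIN] PC=6: DEC 2 -> ACC=10 [depth=0]
Event 27 (EXEC): [MAIN] PC=7: HALT [depth=0]
Max depth observed: 2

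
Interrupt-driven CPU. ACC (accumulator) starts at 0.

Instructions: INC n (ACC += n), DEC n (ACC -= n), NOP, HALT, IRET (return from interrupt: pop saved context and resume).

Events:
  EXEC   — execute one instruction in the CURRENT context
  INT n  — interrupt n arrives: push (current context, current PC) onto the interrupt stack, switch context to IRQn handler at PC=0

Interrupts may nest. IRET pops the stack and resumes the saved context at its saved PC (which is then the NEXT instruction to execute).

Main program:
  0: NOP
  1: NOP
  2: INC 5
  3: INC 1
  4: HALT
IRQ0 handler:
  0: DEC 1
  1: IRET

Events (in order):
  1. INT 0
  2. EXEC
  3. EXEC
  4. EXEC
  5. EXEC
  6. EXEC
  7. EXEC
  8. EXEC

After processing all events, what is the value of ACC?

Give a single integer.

Answer: 5

Derivation:
Event 1 (INT 0): INT 0 arrives: push (MAIN, PC=0), enter IRQ0 at PC=0 (depth now 1)
Event 2 (EXEC): [IRQ0] PC=0: DEC 1 -> ACC=-1
Event 3 (EXEC): [IRQ0] PC=1: IRET -> resume MAIN at PC=0 (depth now 0)
Event 4 (EXEC): [MAIN] PC=0: NOP
Event 5 (EXEC): [MAIN] PC=1: NOP
Event 6 (EXEC): [MAIN] PC=2: INC 5 -> ACC=4
Event 7 (EXEC): [MAIN] PC=3: INC 1 -> ACC=5
Event 8 (EXEC): [MAIN] PC=4: HALT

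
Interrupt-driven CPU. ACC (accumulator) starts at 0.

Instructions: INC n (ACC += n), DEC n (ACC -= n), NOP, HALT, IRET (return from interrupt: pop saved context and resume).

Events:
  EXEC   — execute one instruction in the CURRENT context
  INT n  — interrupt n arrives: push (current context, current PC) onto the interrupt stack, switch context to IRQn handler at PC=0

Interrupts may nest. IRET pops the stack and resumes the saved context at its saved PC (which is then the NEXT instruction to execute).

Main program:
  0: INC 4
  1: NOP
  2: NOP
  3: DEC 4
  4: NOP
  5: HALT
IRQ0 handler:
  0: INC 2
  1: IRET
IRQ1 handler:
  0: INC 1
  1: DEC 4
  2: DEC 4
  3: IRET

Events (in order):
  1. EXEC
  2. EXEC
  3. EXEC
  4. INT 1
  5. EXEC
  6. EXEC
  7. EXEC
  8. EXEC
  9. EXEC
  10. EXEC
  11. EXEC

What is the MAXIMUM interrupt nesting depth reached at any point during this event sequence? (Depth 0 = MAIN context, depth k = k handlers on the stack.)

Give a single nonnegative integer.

Event 1 (EXEC): [MAIN] PC=0: INC 4 -> ACC=4 [depth=0]
Event 2 (EXEC): [MAIN] PC=1: NOP [depth=0]
Event 3 (EXEC): [MAIN] PC=2: NOP [depth=0]
Event 4 (INT 1): INT 1 arrives: push (MAIN, PC=3), enter IRQ1 at PC=0 (depth now 1) [depth=1]
Event 5 (EXEC): [IRQ1] PC=0: INC 1 -> ACC=5 [depth=1]
Event 6 (EXEC): [IRQ1] PC=1: DEC 4 -> ACC=1 [depth=1]
Event 7 (EXEC): [IRQ1] PC=2: DEC 4 -> ACC=-3 [depth=1]
Event 8 (EXEC): [IRQ1] PC=3: IRET -> resume MAIN at PC=3 (depth now 0) [depth=0]
Event 9 (EXEC): [MAIN] PC=3: DEC 4 -> ACC=-7 [depth=0]
Event 10 (EXEC): [MAIN] PC=4: NOP [depth=0]
Event 11 (EXEC): [MAIN] PC=5: HALT [depth=0]
Max depth observed: 1

Answer: 1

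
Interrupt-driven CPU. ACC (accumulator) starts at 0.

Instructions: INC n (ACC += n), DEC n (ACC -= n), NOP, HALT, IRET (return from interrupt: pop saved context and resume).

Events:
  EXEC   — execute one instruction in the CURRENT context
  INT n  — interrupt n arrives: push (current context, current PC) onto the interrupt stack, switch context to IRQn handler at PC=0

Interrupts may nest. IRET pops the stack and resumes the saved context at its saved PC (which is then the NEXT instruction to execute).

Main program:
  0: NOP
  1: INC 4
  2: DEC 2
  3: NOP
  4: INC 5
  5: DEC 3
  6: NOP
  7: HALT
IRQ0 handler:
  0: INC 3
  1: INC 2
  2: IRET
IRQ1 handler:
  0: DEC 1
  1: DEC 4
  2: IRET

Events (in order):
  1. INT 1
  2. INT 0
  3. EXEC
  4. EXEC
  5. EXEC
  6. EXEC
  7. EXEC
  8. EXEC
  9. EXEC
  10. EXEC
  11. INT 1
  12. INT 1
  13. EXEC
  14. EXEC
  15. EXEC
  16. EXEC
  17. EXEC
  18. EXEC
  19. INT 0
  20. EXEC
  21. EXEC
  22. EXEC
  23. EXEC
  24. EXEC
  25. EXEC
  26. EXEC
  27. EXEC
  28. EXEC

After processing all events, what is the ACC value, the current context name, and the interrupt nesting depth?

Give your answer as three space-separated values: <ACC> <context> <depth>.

Event 1 (INT 1): INT 1 arrives: push (MAIN, PC=0), enter IRQ1 at PC=0 (depth now 1)
Event 2 (INT 0): INT 0 arrives: push (IRQ1, PC=0), enter IRQ0 at PC=0 (depth now 2)
Event 3 (EXEC): [IRQ0] PC=0: INC 3 -> ACC=3
Event 4 (EXEC): [IRQ0] PC=1: INC 2 -> ACC=5
Event 5 (EXEC): [IRQ0] PC=2: IRET -> resume IRQ1 at PC=0 (depth now 1)
Event 6 (EXEC): [IRQ1] PC=0: DEC 1 -> ACC=4
Event 7 (EXEC): [IRQ1] PC=1: DEC 4 -> ACC=0
Event 8 (EXEC): [IRQ1] PC=2: IRET -> resume MAIN at PC=0 (depth now 0)
Event 9 (EXEC): [MAIN] PC=0: NOP
Event 10 (EXEC): [MAIN] PC=1: INC 4 -> ACC=4
Event 11 (INT 1): INT 1 arrives: push (MAIN, PC=2), enter IRQ1 at PC=0 (depth now 1)
Event 12 (INT 1): INT 1 arrives: push (IRQ1, PC=0), enter IRQ1 at PC=0 (depth now 2)
Event 13 (EXEC): [IRQ1] PC=0: DEC 1 -> ACC=3
Event 14 (EXEC): [IRQ1] PC=1: DEC 4 -> ACC=-1
Event 15 (EXEC): [IRQ1] PC=2: IRET -> resume IRQ1 at PC=0 (depth now 1)
Event 16 (EXEC): [IRQ1] PC=0: DEC 1 -> ACC=-2
Event 17 (EXEC): [IRQ1] PC=1: DEC 4 -> ACC=-6
Event 18 (EXEC): [IRQ1] PC=2: IRET -> resume MAIN at PC=2 (depth now 0)
Event 19 (INT 0): INT 0 arrives: push (MAIN, PC=2), enter IRQ0 at PC=0 (depth now 1)
Event 20 (EXEC): [IRQ0] PC=0: INC 3 -> ACC=-3
Event 21 (EXEC): [IRQ0] PC=1: INC 2 -> ACC=-1
Event 22 (EXEC): [IRQ0] PC=2: IRET -> resume MAIN at PC=2 (depth now 0)
Event 23 (EXEC): [MAIN] PC=2: DEC 2 -> ACC=-3
Event 24 (EXEC): [MAIN] PC=3: NOP
Event 25 (EXEC): [MAIN] PC=4: INC 5 -> ACC=2
Event 26 (EXEC): [MAIN] PC=5: DEC 3 -> ACC=-1
Event 27 (EXEC): [MAIN] PC=6: NOP
Event 28 (EXEC): [MAIN] PC=7: HALT

Answer: -1 MAIN 0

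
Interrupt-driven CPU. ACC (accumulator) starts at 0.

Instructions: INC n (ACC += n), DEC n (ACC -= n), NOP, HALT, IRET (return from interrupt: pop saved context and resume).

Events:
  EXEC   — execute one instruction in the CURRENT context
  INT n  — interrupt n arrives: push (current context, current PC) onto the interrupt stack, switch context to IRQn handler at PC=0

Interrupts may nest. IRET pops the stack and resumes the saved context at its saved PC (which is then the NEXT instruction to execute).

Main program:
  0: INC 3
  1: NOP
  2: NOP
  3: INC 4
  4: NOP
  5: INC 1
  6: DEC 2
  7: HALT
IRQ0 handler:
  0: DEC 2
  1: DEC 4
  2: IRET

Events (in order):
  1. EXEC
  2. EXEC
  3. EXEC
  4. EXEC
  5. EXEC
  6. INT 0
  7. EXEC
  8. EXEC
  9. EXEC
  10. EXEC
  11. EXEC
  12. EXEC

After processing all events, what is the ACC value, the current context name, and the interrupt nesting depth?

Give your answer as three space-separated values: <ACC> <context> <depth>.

Event 1 (EXEC): [MAIN] PC=0: INC 3 -> ACC=3
Event 2 (EXEC): [MAIN] PC=1: NOP
Event 3 (EXEC): [MAIN] PC=2: NOP
Event 4 (EXEC): [MAIN] PC=3: INC 4 -> ACC=7
Event 5 (EXEC): [MAIN] PC=4: NOP
Event 6 (INT 0): INT 0 arrives: push (MAIN, PC=5), enter IRQ0 at PC=0 (depth now 1)
Event 7 (EXEC): [IRQ0] PC=0: DEC 2 -> ACC=5
Event 8 (EXEC): [IRQ0] PC=1: DEC 4 -> ACC=1
Event 9 (EXEC): [IRQ0] PC=2: IRET -> resume MAIN at PC=5 (depth now 0)
Event 10 (EXEC): [MAIN] PC=5: INC 1 -> ACC=2
Event 11 (EXEC): [MAIN] PC=6: DEC 2 -> ACC=0
Event 12 (EXEC): [MAIN] PC=7: HALT

Answer: 0 MAIN 0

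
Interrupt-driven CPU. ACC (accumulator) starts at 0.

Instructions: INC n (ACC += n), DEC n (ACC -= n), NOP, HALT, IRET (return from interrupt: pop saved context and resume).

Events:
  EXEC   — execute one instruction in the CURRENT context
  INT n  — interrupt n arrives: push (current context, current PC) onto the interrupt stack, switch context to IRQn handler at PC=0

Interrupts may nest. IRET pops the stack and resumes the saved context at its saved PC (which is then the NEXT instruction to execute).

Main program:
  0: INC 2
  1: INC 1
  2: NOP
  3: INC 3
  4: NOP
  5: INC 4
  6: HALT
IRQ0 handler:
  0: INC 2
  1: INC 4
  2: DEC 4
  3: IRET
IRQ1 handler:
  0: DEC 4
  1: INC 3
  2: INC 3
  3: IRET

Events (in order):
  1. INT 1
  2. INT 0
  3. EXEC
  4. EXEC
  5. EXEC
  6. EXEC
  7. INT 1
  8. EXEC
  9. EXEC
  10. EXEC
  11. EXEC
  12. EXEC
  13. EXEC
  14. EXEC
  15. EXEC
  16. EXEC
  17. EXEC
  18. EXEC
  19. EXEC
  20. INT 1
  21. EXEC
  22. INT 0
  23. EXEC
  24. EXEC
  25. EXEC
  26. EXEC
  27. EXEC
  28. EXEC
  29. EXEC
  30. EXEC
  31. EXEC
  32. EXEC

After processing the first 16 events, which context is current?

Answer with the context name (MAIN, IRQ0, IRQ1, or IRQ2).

Answer: MAIN

Derivation:
Event 1 (INT 1): INT 1 arrives: push (MAIN, PC=0), enter IRQ1 at PC=0 (depth now 1)
Event 2 (INT 0): INT 0 arrives: push (IRQ1, PC=0), enter IRQ0 at PC=0 (depth now 2)
Event 3 (EXEC): [IRQ0] PC=0: INC 2 -> ACC=2
Event 4 (EXEC): [IRQ0] PC=1: INC 4 -> ACC=6
Event 5 (EXEC): [IRQ0] PC=2: DEC 4 -> ACC=2
Event 6 (EXEC): [IRQ0] PC=3: IRET -> resume IRQ1 at PC=0 (depth now 1)
Event 7 (INT 1): INT 1 arrives: push (IRQ1, PC=0), enter IRQ1 at PC=0 (depth now 2)
Event 8 (EXEC): [IRQ1] PC=0: DEC 4 -> ACC=-2
Event 9 (EXEC): [IRQ1] PC=1: INC 3 -> ACC=1
Event 10 (EXEC): [IRQ1] PC=2: INC 3 -> ACC=4
Event 11 (EXEC): [IRQ1] PC=3: IRET -> resume IRQ1 at PC=0 (depth now 1)
Event 12 (EXEC): [IRQ1] PC=0: DEC 4 -> ACC=0
Event 13 (EXEC): [IRQ1] PC=1: INC 3 -> ACC=3
Event 14 (EXEC): [IRQ1] PC=2: INC 3 -> ACC=6
Event 15 (EXEC): [IRQ1] PC=3: IRET -> resume MAIN at PC=0 (depth now 0)
Event 16 (EXEC): [MAIN] PC=0: INC 2 -> ACC=8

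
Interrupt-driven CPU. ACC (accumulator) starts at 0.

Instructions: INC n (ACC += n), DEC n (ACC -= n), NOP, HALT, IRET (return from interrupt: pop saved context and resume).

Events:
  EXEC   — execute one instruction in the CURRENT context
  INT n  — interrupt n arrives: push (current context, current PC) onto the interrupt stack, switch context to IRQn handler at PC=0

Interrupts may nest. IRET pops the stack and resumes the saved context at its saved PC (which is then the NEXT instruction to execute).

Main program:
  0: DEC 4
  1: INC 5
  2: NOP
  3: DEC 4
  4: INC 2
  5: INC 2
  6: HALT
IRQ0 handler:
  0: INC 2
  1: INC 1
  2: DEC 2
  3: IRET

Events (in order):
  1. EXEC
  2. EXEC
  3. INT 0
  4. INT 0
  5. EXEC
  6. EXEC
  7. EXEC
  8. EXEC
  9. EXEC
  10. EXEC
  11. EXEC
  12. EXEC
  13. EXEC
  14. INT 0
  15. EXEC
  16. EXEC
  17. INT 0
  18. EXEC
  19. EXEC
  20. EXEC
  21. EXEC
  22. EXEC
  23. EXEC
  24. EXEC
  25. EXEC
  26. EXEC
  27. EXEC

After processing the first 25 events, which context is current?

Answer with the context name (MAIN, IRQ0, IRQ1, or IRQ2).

Event 1 (EXEC): [MAIN] PC=0: DEC 4 -> ACC=-4
Event 2 (EXEC): [MAIN] PC=1: INC 5 -> ACC=1
Event 3 (INT 0): INT 0 arrives: push (MAIN, PC=2), enter IRQ0 at PC=0 (depth now 1)
Event 4 (INT 0): INT 0 arrives: push (IRQ0, PC=0), enter IRQ0 at PC=0 (depth now 2)
Event 5 (EXEC): [IRQ0] PC=0: INC 2 -> ACC=3
Event 6 (EXEC): [IRQ0] PC=1: INC 1 -> ACC=4
Event 7 (EXEC): [IRQ0] PC=2: DEC 2 -> ACC=2
Event 8 (EXEC): [IRQ0] PC=3: IRET -> resume IRQ0 at PC=0 (depth now 1)
Event 9 (EXEC): [IRQ0] PC=0: INC 2 -> ACC=4
Event 10 (EXEC): [IRQ0] PC=1: INC 1 -> ACC=5
Event 11 (EXEC): [IRQ0] PC=2: DEC 2 -> ACC=3
Event 12 (EXEC): [IRQ0] PC=3: IRET -> resume MAIN at PC=2 (depth now 0)
Event 13 (EXEC): [MAIN] PC=2: NOP
Event 14 (INT 0): INT 0 arrives: push (MAIN, PC=3), enter IRQ0 at PC=0 (depth now 1)
Event 15 (EXEC): [IRQ0] PC=0: INC 2 -> ACC=5
Event 16 (EXEC): [IRQ0] PC=1: INC 1 -> ACC=6
Event 17 (INT 0): INT 0 arrives: push (IRQ0, PC=2), enter IRQ0 at PC=0 (depth now 2)
Event 18 (EXEC): [IRQ0] PC=0: INC 2 -> ACC=8
Event 19 (EXEC): [IRQ0] PC=1: INC 1 -> ACC=9
Event 20 (EXEC): [IRQ0] PC=2: DEC 2 -> ACC=7
Event 21 (EXEC): [IRQ0] PC=3: IRET -> resume IRQ0 at PC=2 (depth now 1)
Event 22 (EXEC): [IRQ0] PC=2: DEC 2 -> ACC=5
Event 23 (EXEC): [IRQ0] PC=3: IRET -> resume MAIN at PC=3 (depth now 0)
Event 24 (EXEC): [MAIN] PC=3: DEC 4 -> ACC=1
Event 25 (EXEC): [MAIN] PC=4: INC 2 -> ACC=3

Answer: MAIN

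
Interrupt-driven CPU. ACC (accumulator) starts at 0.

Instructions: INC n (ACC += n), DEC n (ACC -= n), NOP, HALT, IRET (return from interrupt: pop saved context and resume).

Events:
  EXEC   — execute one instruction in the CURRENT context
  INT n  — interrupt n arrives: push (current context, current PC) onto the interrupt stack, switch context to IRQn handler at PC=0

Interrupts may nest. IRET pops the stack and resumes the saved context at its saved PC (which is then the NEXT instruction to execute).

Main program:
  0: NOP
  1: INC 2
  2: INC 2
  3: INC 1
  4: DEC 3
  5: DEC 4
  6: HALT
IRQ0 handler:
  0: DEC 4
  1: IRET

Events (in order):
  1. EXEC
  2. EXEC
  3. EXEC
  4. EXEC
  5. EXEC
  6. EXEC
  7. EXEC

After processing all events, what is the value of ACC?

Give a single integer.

Event 1 (EXEC): [MAIN] PC=0: NOP
Event 2 (EXEC): [MAIN] PC=1: INC 2 -> ACC=2
Event 3 (EXEC): [MAIN] PC=2: INC 2 -> ACC=4
Event 4 (EXEC): [MAIN] PC=3: INC 1 -> ACC=5
Event 5 (EXEC): [MAIN] PC=4: DEC 3 -> ACC=2
Event 6 (EXEC): [MAIN] PC=5: DEC 4 -> ACC=-2
Event 7 (EXEC): [MAIN] PC=6: HALT

Answer: -2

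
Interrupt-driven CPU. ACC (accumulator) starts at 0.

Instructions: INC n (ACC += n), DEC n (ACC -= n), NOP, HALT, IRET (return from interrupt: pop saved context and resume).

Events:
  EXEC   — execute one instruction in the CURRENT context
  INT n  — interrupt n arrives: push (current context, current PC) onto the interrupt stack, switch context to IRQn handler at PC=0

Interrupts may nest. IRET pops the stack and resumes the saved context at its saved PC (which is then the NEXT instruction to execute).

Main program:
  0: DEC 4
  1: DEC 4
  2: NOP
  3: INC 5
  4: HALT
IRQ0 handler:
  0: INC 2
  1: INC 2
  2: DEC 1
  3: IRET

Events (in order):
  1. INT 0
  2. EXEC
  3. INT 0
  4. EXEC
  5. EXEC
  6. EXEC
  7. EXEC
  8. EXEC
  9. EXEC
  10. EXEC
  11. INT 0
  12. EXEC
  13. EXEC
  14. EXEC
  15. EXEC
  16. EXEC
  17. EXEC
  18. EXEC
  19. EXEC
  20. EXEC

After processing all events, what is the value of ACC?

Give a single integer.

Answer: 6

Derivation:
Event 1 (INT 0): INT 0 arrives: push (MAIN, PC=0), enter IRQ0 at PC=0 (depth now 1)
Event 2 (EXEC): [IRQ0] PC=0: INC 2 -> ACC=2
Event 3 (INT 0): INT 0 arrives: push (IRQ0, PC=1), enter IRQ0 at PC=0 (depth now 2)
Event 4 (EXEC): [IRQ0] PC=0: INC 2 -> ACC=4
Event 5 (EXEC): [IRQ0] PC=1: INC 2 -> ACC=6
Event 6 (EXEC): [IRQ0] PC=2: DEC 1 -> ACC=5
Event 7 (EXEC): [IRQ0] PC=3: IRET -> resume IRQ0 at PC=1 (depth now 1)
Event 8 (EXEC): [IRQ0] PC=1: INC 2 -> ACC=7
Event 9 (EXEC): [IRQ0] PC=2: DEC 1 -> ACC=6
Event 10 (EXEC): [IRQ0] PC=3: IRET -> resume MAIN at PC=0 (depth now 0)
Event 11 (INT 0): INT 0 arrives: push (MAIN, PC=0), enter IRQ0 at PC=0 (depth now 1)
Event 12 (EXEC): [IRQ0] PC=0: INC 2 -> ACC=8
Event 13 (EXEC): [IRQ0] PC=1: INC 2 -> ACC=10
Event 14 (EXEC): [IRQ0] PC=2: DEC 1 -> ACC=9
Event 15 (EXEC): [IRQ0] PC=3: IRET -> resume MAIN at PC=0 (depth now 0)
Event 16 (EXEC): [MAIN] PC=0: DEC 4 -> ACC=5
Event 17 (EXEC): [MAIN] PC=1: DEC 4 -> ACC=1
Event 18 (EXEC): [MAIN] PC=2: NOP
Event 19 (EXEC): [MAIN] PC=3: INC 5 -> ACC=6
Event 20 (EXEC): [MAIN] PC=4: HALT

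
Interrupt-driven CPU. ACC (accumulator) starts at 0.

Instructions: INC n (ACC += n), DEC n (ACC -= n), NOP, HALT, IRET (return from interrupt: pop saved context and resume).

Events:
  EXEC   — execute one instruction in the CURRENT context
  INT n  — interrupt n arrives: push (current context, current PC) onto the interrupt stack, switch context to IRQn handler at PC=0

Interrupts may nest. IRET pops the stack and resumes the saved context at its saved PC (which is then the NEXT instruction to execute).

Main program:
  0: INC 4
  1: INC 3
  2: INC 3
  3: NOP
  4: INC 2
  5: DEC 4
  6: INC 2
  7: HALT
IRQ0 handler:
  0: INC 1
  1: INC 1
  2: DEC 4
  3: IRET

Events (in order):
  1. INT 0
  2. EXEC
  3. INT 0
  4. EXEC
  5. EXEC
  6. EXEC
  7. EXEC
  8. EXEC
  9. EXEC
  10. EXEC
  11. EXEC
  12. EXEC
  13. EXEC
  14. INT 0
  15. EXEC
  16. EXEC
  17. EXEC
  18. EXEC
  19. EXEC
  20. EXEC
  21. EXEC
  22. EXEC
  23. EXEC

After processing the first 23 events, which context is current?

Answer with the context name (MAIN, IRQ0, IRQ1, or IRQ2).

Event 1 (INT 0): INT 0 arrives: push (MAIN, PC=0), enter IRQ0 at PC=0 (depth now 1)
Event 2 (EXEC): [IRQ0] PC=0: INC 1 -> ACC=1
Event 3 (INT 0): INT 0 arrives: push (IRQ0, PC=1), enter IRQ0 at PC=0 (depth now 2)
Event 4 (EXEC): [IRQ0] PC=0: INC 1 -> ACC=2
Event 5 (EXEC): [IRQ0] PC=1: INC 1 -> ACC=3
Event 6 (EXEC): [IRQ0] PC=2: DEC 4 -> ACC=-1
Event 7 (EXEC): [IRQ0] PC=3: IRET -> resume IRQ0 at PC=1 (depth now 1)
Event 8 (EXEC): [IRQ0] PC=1: INC 1 -> ACC=0
Event 9 (EXEC): [IRQ0] PC=2: DEC 4 -> ACC=-4
Event 10 (EXEC): [IRQ0] PC=3: IRET -> resume MAIN at PC=0 (depth now 0)
Event 11 (EXEC): [MAIN] PC=0: INC 4 -> ACC=0
Event 12 (EXEC): [MAIN] PC=1: INC 3 -> ACC=3
Event 13 (EXEC): [MAIN] PC=2: INC 3 -> ACC=6
Event 14 (INT 0): INT 0 arrives: push (MAIN, PC=3), enter IRQ0 at PC=0 (depth now 1)
Event 15 (EXEC): [IRQ0] PC=0: INC 1 -> ACC=7
Event 16 (EXEC): [IRQ0] PC=1: INC 1 -> ACC=8
Event 17 (EXEC): [IRQ0] PC=2: DEC 4 -> ACC=4
Event 18 (EXEC): [IRQ0] PC=3: IRET -> resume MAIN at PC=3 (depth now 0)
Event 19 (EXEC): [MAIN] PC=3: NOP
Event 20 (EXEC): [MAIN] PC=4: INC 2 -> ACC=6
Event 21 (EXEC): [MAIN] PC=5: DEC 4 -> ACC=2
Event 22 (EXEC): [MAIN] PC=6: INC 2 -> ACC=4
Event 23 (EXEC): [MAIN] PC=7: HALT

Answer: MAIN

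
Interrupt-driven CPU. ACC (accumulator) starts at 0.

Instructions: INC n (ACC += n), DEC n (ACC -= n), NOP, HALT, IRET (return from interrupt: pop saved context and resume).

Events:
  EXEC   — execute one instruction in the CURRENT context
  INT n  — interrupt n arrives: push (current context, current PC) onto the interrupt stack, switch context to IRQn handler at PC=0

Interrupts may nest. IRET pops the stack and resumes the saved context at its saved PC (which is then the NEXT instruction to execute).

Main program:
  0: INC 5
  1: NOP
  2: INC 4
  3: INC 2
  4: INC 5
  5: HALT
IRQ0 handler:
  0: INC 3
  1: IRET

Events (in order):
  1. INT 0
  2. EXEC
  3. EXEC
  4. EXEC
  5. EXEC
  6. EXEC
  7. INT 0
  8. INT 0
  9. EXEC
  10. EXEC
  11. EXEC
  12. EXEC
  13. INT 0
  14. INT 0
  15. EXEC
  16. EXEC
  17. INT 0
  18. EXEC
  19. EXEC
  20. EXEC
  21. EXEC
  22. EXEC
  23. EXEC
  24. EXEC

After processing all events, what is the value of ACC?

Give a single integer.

Answer: 34

Derivation:
Event 1 (INT 0): INT 0 arrives: push (MAIN, PC=0), enter IRQ0 at PC=0 (depth now 1)
Event 2 (EXEC): [IRQ0] PC=0: INC 3 -> ACC=3
Event 3 (EXEC): [IRQ0] PC=1: IRET -> resume MAIN at PC=0 (depth now 0)
Event 4 (EXEC): [MAIN] PC=0: INC 5 -> ACC=8
Event 5 (EXEC): [MAIN] PC=1: NOP
Event 6 (EXEC): [MAIN] PC=2: INC 4 -> ACC=12
Event 7 (INT 0): INT 0 arrives: push (MAIN, PC=3), enter IRQ0 at PC=0 (depth now 1)
Event 8 (INT 0): INT 0 arrives: push (IRQ0, PC=0), enter IRQ0 at PC=0 (depth now 2)
Event 9 (EXEC): [IRQ0] PC=0: INC 3 -> ACC=15
Event 10 (EXEC): [IRQ0] PC=1: IRET -> resume IRQ0 at PC=0 (depth now 1)
Event 11 (EXEC): [IRQ0] PC=0: INC 3 -> ACC=18
Event 12 (EXEC): [IRQ0] PC=1: IRET -> resume MAIN at PC=3 (depth now 0)
Event 13 (INT 0): INT 0 arrives: push (MAIN, PC=3), enter IRQ0 at PC=0 (depth now 1)
Event 14 (INT 0): INT 0 arrives: push (IRQ0, PC=0), enter IRQ0 at PC=0 (depth now 2)
Event 15 (EXEC): [IRQ0] PC=0: INC 3 -> ACC=21
Event 16 (EXEC): [IRQ0] PC=1: IRET -> resume IRQ0 at PC=0 (depth now 1)
Event 17 (INT 0): INT 0 arrives: push (IRQ0, PC=0), enter IRQ0 at PC=0 (depth now 2)
Event 18 (EXEC): [IRQ0] PC=0: INC 3 -> ACC=24
Event 19 (EXEC): [IRQ0] PC=1: IRET -> resume IRQ0 at PC=0 (depth now 1)
Event 20 (EXEC): [IRQ0] PC=0: INC 3 -> ACC=27
Event 21 (EXEC): [IRQ0] PC=1: IRET -> resume MAIN at PC=3 (depth now 0)
Event 22 (EXEC): [MAIN] PC=3: INC 2 -> ACC=29
Event 23 (EXEC): [MAIN] PC=4: INC 5 -> ACC=34
Event 24 (EXEC): [MAIN] PC=5: HALT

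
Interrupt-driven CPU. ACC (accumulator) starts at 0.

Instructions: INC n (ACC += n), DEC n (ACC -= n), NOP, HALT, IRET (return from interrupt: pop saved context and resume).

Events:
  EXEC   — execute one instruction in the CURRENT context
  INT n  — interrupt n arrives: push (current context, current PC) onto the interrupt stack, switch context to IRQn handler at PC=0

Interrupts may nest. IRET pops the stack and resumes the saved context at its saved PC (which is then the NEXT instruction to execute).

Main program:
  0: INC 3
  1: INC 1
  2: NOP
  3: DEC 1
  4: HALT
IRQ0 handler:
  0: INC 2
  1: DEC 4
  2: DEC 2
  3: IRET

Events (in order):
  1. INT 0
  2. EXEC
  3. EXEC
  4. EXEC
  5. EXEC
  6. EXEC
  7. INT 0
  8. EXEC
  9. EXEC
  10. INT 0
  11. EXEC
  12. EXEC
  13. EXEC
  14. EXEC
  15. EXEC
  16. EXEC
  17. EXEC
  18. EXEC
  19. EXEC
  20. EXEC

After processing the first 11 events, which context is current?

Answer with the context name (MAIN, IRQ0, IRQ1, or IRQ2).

Answer: IRQ0

Derivation:
Event 1 (INT 0): INT 0 arrives: push (MAIN, PC=0), enter IRQ0 at PC=0 (depth now 1)
Event 2 (EXEC): [IRQ0] PC=0: INC 2 -> ACC=2
Event 3 (EXEC): [IRQ0] PC=1: DEC 4 -> ACC=-2
Event 4 (EXEC): [IRQ0] PC=2: DEC 2 -> ACC=-4
Event 5 (EXEC): [IRQ0] PC=3: IRET -> resume MAIN at PC=0 (depth now 0)
Event 6 (EXEC): [MAIN] PC=0: INC 3 -> ACC=-1
Event 7 (INT 0): INT 0 arrives: push (MAIN, PC=1), enter IRQ0 at PC=0 (depth now 1)
Event 8 (EXEC): [IRQ0] PC=0: INC 2 -> ACC=1
Event 9 (EXEC): [IRQ0] PC=1: DEC 4 -> ACC=-3
Event 10 (INT 0): INT 0 arrives: push (IRQ0, PC=2), enter IRQ0 at PC=0 (depth now 2)
Event 11 (EXEC): [IRQ0] PC=0: INC 2 -> ACC=-1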